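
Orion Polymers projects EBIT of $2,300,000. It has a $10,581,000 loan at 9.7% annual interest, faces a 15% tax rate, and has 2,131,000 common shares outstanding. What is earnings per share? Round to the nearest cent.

$0.51

Interest = $1,026,357.00, so EBT = $2,300,000 − $1,026,357.00 = $1,273,643.00.
Net income = $1,273,643.00 × (1 − 0.15) = $1,082,596.55.
Per share: $1,082,596.55 / 2,131,000 shares = $0.51.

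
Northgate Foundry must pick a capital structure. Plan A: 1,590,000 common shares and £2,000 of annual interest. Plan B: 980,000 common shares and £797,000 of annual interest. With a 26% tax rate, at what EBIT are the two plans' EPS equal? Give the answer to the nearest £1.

Set EPS_A = EPS_B: (EBIT − £2,000)(1 − 0.26) ÷ 1,590,000 = (EBIT − £797,000)(1 − 0.26) ÷ 980,000.
Cancelling (1 − t) and cross-multiplying: 980,000·(EBIT − 2,000) = 1,590,000·(EBIT − 797,000).
Solving, EBIT = (797,000·1,590,000 − 2,000·980,000) / (1,590,000 − 980,000) = 1,265,270,000,000 / 610,000 = 2,074,213.11.

£2,074,213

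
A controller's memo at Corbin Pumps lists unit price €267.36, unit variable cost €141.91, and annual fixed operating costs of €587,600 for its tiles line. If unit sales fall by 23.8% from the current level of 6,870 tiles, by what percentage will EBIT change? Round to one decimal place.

-74.8%

Contribution at this volume is 6,870 × €125.45 = €861,841.50.
Subtracting fixed costs: EBIT = €861,841.50 − €587,600 = €274,241.50.
Degree of operating leverage = €861,841.50 / €274,241.50 = 3.1426.
Operating income changes by 3.1426 × -23.8% = -74.8%.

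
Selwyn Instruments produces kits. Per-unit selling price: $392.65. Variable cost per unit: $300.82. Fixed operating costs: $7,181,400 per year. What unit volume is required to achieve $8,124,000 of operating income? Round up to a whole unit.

Each unit contributes $392.65 − $300.82 = $91.83.
Required volume = (fixed costs + target profit) ÷ CM = ($7,181,400 + $8,124,000) ÷ $91.83 = 166,671.02, so 166,672 kits.

166,672 kits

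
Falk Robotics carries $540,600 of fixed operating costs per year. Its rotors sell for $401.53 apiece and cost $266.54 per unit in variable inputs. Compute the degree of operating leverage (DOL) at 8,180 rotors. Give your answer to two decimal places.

Total contribution margin = 8,180 × $134.99 = $1,104,218.20.
Operating income = contribution − fixed costs = $1,104,218.20 − $540,600 = $563,618.20.
Degree of operating leverage = $1,104,218.20 / $563,618.20 = 1.9592.

1.96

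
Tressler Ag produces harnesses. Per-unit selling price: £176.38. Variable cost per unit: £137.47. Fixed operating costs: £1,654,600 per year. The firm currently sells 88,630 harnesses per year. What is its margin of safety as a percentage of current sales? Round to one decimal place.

52.0%

Unit CM = price − variable cost = £176.38 − £137.47 = £38.91. Break-even units = £1,654,600 ÷ £38.91 = 42,523.77; break-even revenue = 42,523.77 × £176.38 = £7,500,343.05.
Current sales = 88,630 × £176.38 = £15,632,559.40.
Margin of safety = (£15,632,559.40 − £7,500,343.05) ÷ £15,632,559.40 = 52.0%.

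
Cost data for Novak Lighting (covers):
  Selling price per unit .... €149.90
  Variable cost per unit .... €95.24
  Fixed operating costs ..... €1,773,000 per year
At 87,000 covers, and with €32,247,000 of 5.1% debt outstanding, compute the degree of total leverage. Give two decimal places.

3.55

Contribution at this volume is 87,000 × €54.66 = €4,755,420.00.
Subtracting fixed costs: EBIT = €4,755,420.00 − €1,773,000 = €2,982,420.00. Interest = €1,644,597.00, so EBIT − I = €1,337,823.00.
Degree of total leverage = total CM / (EBIT − interest) = €4,755,420.00 / €1,337,823.00 = 3.5546.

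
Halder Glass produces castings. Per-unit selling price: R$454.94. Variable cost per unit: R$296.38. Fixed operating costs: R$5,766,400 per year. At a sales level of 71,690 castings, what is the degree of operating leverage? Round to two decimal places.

2.03

Total contribution margin = 71,690 × R$158.56 = R$11,367,166.40.
Subtracting fixed costs: EBIT = R$11,367,166.40 − R$5,766,400 = R$5,600,766.40.
DOL = contribution ÷ EBIT = R$11,367,166.40 ÷ R$5,600,766.40 = 2.0296.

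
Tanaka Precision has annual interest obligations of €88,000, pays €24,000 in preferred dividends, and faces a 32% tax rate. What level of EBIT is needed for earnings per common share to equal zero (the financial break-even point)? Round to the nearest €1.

Preferred dividends are paid after tax, so their pre-tax equivalent is €24,000 ÷ (1 − 0.32) = €35,294.12.
EPS = 0 when EBIT covers interest plus the pre-tax preferred burden: €88,000 + €35,294.12 = €123,294.12.

€123,294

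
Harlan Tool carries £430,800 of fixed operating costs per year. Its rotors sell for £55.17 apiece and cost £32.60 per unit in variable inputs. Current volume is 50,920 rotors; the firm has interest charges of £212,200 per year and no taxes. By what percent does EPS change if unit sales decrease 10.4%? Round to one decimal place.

Total contribution margin = 50,920 × £22.57 = £1,149,264.40.
Subtracting fixed costs: EBIT = £1,149,264.40 − £430,800 = £718,464.40.
Interest = £212,200.00, so EBIT − I = £506,264.40.
Degree of combined leverage = contribution ÷ (EBIT − I) = £1,149,264.40 ÷ £506,264.40 = 2.2701.
%ΔEPS = DCL × %ΔSales = 2.2701 × -10.4% = -23.6%.

-23.6%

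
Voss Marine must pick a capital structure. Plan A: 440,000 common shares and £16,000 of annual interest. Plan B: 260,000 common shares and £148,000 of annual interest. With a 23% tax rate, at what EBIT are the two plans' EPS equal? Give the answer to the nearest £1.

£338,667

Set EPS_A = EPS_B: (EBIT − £16,000)(1 − 0.23) ÷ 440,000 = (EBIT − £148,000)(1 − 0.23) ÷ 260,000.
The (1 − t) factor cancels: (EBIT − 16,000) × 260,000 = (EBIT − 148,000) × 440,000.
Solving, EBIT = (148,000·440,000 − 16,000·260,000) / (440,000 − 260,000) = 60,960,000,000 / 180,000 = 338,666.67.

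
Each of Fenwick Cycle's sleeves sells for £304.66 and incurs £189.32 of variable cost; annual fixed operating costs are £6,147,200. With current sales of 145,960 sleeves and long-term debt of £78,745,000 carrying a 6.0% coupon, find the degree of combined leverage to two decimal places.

2.82

Total contribution margin = 145,960 × £115.34 = £16,835,026.40.
Operating income = contribution − fixed costs = £16,835,026.40 − £6,147,200 = £10,687,826.40. Interest = £4,724,700.00.
DOL = £16,835,026.40 ÷ £10,687,826.40 = 1.5752; DFL = £10,687,826.40 ÷ £5,963,126.40 = 1.7923.
DCL = DOL × DFL = 1.5752 × 1.7923 = 2.8232.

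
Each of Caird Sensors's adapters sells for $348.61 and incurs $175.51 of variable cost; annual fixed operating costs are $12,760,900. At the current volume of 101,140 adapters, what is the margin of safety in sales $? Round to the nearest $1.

$9,558,951

Each unit contributes $348.61 − $175.51 = $173.10. Break-even units = $12,760,900 ÷ $173.10 = 73,719.82; break-even revenue = 73,719.82 × $348.61 = $25,699,464.75.
Current sales = 101,140 × $348.61 = $35,258,415.40.
Margin of safety = $35,258,415.40 − $25,699,464.75 = $9,558,951.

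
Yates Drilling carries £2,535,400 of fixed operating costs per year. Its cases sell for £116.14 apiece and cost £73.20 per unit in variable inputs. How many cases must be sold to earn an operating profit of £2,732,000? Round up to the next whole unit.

Unit CM = price − variable cost = £116.14 − £73.20 = £42.94.
Required volume = (fixed costs + target profit) ÷ CM = (£2,535,400 + £2,732,000) ÷ £42.94 = 122,668.84, so 122,669 cases.

122,669 cases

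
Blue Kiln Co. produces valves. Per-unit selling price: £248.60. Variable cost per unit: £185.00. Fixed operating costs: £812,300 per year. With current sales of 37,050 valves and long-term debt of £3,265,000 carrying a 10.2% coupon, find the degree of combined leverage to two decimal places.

At 37,050 units, contribution = 37,050 × £63.60 = £2,356,380.00.
EBIT = £2,356,380.00 − £812,300 = £1,544,080.00. Interest = £333,030.00.
DOL = £2,356,380.00 ÷ £1,544,080.00 = 1.5261; DFL = £1,544,080.00 ÷ £1,211,050.00 = 1.2750.
DCL = DOL × DFL = 1.5261 × 1.2750 = 1.9458.

1.95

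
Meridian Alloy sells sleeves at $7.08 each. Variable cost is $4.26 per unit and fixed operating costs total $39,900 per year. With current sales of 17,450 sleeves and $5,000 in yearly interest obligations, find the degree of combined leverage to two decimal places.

At 17,450 units, contribution = 17,450 × $2.82 = $49,209.00.
Subtracting fixed costs: EBIT = $49,209.00 − $39,900 = $9,309.00. Interest = $5,000.00, so EBIT − I = $4,309.00.
DCL = contribution ÷ (EBIT − I) = $49,209.00 ÷ $4,309.00 = 11.4201.

11.42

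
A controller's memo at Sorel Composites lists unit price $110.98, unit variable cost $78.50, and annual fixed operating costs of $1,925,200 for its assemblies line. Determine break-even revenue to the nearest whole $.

CM per unit = $110.98 − $78.50 = $32.48; CM ratio = $32.48 / $110.98 = 0.2927.
Break-even sales = FC ÷ CM ratio = $1,925,200 × $110.98 / $32.48 = $6,578,162.

$6,578,162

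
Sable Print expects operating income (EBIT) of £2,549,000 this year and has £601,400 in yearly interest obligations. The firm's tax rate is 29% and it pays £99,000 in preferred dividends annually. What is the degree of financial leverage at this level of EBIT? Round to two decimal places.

Interest = £601,400.00.
Pre-tax preferred-dividend burden = £99,000 ÷ (1 − 0.29) = £139,436.62.
DFL = EBIT ÷ [EBIT − I − D_p/(1−t)] = £2,549,000 ÷ [£2,549,000 − £601,400.00 − £139,436.62] = £2,549,000 ÷ £1,808,163.38 = 1.4097.

1.41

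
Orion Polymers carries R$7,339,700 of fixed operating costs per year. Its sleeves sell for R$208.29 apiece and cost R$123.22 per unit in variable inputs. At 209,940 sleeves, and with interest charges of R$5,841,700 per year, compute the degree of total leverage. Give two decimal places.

3.82

Total contribution margin = 209,940 × R$85.07 = R$17,859,595.80.
Operating income = contribution − fixed costs = R$17,859,595.80 − R$7,339,700 = R$10,519,895.80. Interest = R$5,841,700.00, so EBIT − I = R$4,678,195.80.
DCL = contribution ÷ (EBIT − I) = R$17,859,595.80 ÷ R$4,678,195.80 = 3.8176.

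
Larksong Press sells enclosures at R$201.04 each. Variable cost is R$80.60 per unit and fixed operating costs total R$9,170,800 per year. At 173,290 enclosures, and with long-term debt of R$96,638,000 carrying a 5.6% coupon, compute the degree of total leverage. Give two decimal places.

Total contribution margin = 173,290 × R$120.44 = R$20,871,047.60.
Operating income = contribution − fixed costs = R$20,871,047.60 − R$9,170,800 = R$11,700,247.60. Interest = R$5,411,728.00, so EBIT − I = R$6,288,519.60.
DCL = contribution ÷ (EBIT − I) = R$20,871,047.60 ÷ R$6,288,519.60 = 3.3189.

3.32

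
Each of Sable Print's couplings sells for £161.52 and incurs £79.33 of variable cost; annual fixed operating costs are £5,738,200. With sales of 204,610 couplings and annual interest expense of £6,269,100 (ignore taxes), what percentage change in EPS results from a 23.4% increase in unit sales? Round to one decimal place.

+81.8%

Contribution at this volume is 204,610 × £82.19 = £16,816,895.90.
Operating income = contribution − fixed costs = £16,816,895.90 − £5,738,200 = £11,078,695.90.
Interest = £6,269,100.00, so EBIT − I = £4,809,595.90.
DCL = total CM / (EBIT − I) = £16,816,895.90 / £4,809,595.90 = 3.4965.
EPS therefore changes by 3.4965 × (+23.4%) = +81.8%.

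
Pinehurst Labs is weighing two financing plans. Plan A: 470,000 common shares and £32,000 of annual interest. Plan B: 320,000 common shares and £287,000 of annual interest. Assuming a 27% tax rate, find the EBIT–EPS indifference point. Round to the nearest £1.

£831,000

Set EPS_A = EPS_B: (EBIT − £32,000)(1 − 0.27) ÷ 470,000 = (EBIT − £287,000)(1 − 0.27) ÷ 320,000.
Cancelling (1 − t) and cross-multiplying: 320,000·(EBIT − 32,000) = 470,000·(EBIT − 287,000).
Solving, EBIT = (287,000·470,000 − 32,000·320,000) / (470,000 − 320,000) = 124,650,000,000 / 150,000 = 831,000.00.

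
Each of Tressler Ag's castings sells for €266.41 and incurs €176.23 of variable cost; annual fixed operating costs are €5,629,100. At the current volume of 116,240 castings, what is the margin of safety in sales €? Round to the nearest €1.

Each unit contributes €266.41 − €176.23 = €90.18. Break-even units = €5,629,100 ÷ €90.18 = 62,420.71; break-even revenue = 62,420.71 × €266.41 = €16,629,502.45.
Actual sales revenue = 116,240 × €266.41 = €30,967,498.40.
Margin of safety = €30,967,498.40 − €16,629,502.45 = €14,337,996.

€14,337,996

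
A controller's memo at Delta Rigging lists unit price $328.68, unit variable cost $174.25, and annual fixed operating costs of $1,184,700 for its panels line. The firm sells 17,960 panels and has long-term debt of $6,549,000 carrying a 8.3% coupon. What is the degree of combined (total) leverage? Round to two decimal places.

Contribution at this volume is 17,960 × $154.43 = $2,773,562.80.
EBIT = $2,773,562.80 − $1,184,700 = $1,588,862.80. Interest = $543,567.00, so EBIT − I = $1,045,295.80.
DCL = contribution ÷ (EBIT − I) = $2,773,562.80 ÷ $1,045,295.80 = 2.6534.

2.65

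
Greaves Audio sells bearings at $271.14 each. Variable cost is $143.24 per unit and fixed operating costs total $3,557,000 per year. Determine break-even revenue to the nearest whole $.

$7,540,618

Contribution margin per unit = $271.14 − $143.24 = $127.90, a CM ratio of $127.90 ÷ $271.14 = 0.4717.
Break-even sales = FC ÷ CM ratio = $3,557,000 × $271.14 / $127.90 = $7,540,618.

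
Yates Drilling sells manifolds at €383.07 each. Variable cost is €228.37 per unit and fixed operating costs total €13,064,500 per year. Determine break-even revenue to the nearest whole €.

Contribution margin per unit = €383.07 − €228.37 = €154.70, a CM ratio of €154.70 ÷ €383.07 = 0.4038.
Break-even sales = FC ÷ CM ratio = €13,064,500 × €383.07 / €154.70 = €32,350,472.

€32,350,472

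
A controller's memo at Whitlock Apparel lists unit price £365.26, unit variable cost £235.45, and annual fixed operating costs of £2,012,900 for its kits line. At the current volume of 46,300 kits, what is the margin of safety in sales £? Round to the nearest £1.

Contribution margin per unit = £365.26 − £235.45 = £129.81. Break-even units = £2,012,900 ÷ £129.81 = 15,506.51; break-even revenue = 15,506.51 × £365.26 = £5,663,907.67.
Current sales = 46,300 × £365.26 = £16,911,538.00.
Margin of safety = £16,911,538.00 − £5,663,907.67 = £11,247,630.

£11,247,630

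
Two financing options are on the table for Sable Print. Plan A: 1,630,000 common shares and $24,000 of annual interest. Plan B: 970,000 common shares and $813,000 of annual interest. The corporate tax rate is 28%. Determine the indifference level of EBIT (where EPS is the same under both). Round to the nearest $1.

$1,972,591

Set EPS_A = EPS_B: (EBIT − $24,000)(1 − 0.28) ÷ 1,630,000 = (EBIT − $813,000)(1 − 0.28) ÷ 970,000.
The (1 − t) factor cancels: (EBIT − 24,000) × 970,000 = (EBIT − 813,000) × 1,630,000.
Solving, EBIT = (813,000·1,630,000 − 24,000·970,000) / (1,630,000 − 970,000) = 1,301,910,000,000 / 660,000 = 1,972,590.91.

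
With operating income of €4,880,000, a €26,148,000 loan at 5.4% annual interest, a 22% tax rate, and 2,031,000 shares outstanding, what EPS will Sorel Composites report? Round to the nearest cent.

€1.33

Interest = €1,411,992.00, so EBT = €4,880,000 − €1,411,992.00 = €3,468,008.00.
Net income = €3,468,008.00 × (1 − 0.22) = €2,705,046.24.
EPS = €2,705,046.24 ÷ 2,031,000 = €1.33.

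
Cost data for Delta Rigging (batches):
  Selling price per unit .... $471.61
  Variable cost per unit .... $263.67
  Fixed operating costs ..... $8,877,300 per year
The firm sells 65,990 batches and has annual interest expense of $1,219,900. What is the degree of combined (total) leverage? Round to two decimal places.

At 65,990 units, contribution = 65,990 × $207.94 = $13,721,960.60.
Operating income = contribution − fixed costs = $13,721,960.60 − $8,877,300 = $4,844,660.60. Interest = $1,219,900.00.
DOL = $13,721,960.60 ÷ $4,844,660.60 = 2.8324; DFL = $4,844,660.60 ÷ $3,624,760.60 = 1.3365.
DCL = DOL × DFL = 2.8324 × 1.3365 = 3.7855.

3.79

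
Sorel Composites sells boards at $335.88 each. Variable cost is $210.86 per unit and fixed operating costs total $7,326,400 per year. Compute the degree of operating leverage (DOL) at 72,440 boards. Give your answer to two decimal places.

Total contribution margin = 72,440 × $125.02 = $9,056,448.80.
Operating income = contribution − fixed costs = $9,056,448.80 − $7,326,400 = $1,730,048.80.
So DOL = total CM / EBIT = $9,056,448.80 / $1,730,048.80 = 5.2348.

5.23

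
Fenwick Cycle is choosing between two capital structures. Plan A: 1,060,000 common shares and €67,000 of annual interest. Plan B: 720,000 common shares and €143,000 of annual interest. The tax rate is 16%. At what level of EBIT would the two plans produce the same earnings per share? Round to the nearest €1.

€303,941

Set EPS_A = EPS_B: (EBIT − €67,000)(1 − 0.16) ÷ 1,060,000 = (EBIT − €143,000)(1 − 0.16) ÷ 720,000.
The (1 − t) factor cancels: (EBIT − 67,000) × 720,000 = (EBIT − 143,000) × 1,060,000.
Solving, EBIT = (143,000·1,060,000 − 67,000·720,000) / (1,060,000 − 720,000) = 103,340,000,000 / 340,000 = 303,941.18.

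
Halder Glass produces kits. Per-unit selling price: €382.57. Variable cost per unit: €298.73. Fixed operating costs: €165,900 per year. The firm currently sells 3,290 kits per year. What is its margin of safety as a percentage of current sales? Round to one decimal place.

Unit CM = price − variable cost = €382.57 − €298.73 = €83.84. Break-even units = €165,900 ÷ €83.84 = 1,978.77; break-even revenue = 1,978.77 × €382.57 = €757,017.69.
Current sales = 3,290 × €382.57 = €1,258,655.30.
Margin of safety = (€1,258,655.30 − €757,017.69) ÷ €1,258,655.30 = 39.9%.

39.9%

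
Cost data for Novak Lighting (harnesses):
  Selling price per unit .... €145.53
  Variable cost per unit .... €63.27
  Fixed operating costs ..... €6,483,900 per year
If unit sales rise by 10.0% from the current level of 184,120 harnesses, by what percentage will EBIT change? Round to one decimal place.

At 184,120 units, contribution = 184,120 × €82.26 = €15,145,711.20.
Subtracting fixed costs: EBIT = €15,145,711.20 − €6,483,900 = €8,661,811.20.
Degree of operating leverage = €15,145,711.20 / €8,661,811.20 = 1.7486.
Operating income changes by 1.7486 × +10.0% = +17.5%.

+17.5%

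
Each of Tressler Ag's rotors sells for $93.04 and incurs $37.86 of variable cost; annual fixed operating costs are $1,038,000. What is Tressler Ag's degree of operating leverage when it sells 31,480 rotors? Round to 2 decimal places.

2.48

At 31,480 units, contribution = 31,480 × $55.18 = $1,737,066.40.
Subtracting fixed costs: EBIT = $1,737,066.40 − $1,038,000 = $699,066.40.
So DOL = total CM / EBIT = $1,737,066.40 / $699,066.40 = 2.4848.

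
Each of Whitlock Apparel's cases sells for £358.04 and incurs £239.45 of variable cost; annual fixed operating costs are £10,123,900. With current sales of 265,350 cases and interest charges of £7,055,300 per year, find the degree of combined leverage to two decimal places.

2.20

Total contribution margin = 265,350 × £118.59 = £31,467,856.50.
Operating income = contribution − fixed costs = £31,467,856.50 − £10,123,900 = £21,343,956.50. Interest = £7,055,300.00, so EBIT − I = £14,288,656.50.
Degree of total leverage = total CM / (EBIT − interest) = £31,467,856.50 / £14,288,656.50 = 2.2023.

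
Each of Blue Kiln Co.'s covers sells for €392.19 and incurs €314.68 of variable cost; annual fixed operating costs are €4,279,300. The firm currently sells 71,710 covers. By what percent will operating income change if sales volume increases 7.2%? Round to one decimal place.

Contribution at this volume is 71,710 × €77.51 = €5,558,242.10.
Subtracting fixed costs: EBIT = €5,558,242.10 − €4,279,300 = €1,278,942.10.
DOL = contribution ÷ EBIT = €5,558,242.10 ÷ €1,278,942.10 = 4.3460.
So EBIT moves 4.3460 × (+7.2%) = +31.3%.

+31.3%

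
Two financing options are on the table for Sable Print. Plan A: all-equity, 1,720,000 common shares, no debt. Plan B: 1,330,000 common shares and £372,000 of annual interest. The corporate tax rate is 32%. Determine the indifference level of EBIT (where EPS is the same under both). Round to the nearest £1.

Set EPS_A = EPS_B: (EBIT − £0)(1 − 0.32) ÷ 1,720,000 = (EBIT − £372,000)(1 − 0.32) ÷ 1,330,000.
Cancelling (1 − t) and cross-multiplying: 1,330,000·(EBIT − 0) = 1,720,000·(EBIT − 372,000).
EBIT × (1,720,000 − 1,330,000) = 372,000 × 1,720,000 − 0 × 1,330,000 = 639,840,000,000, so EBIT = 639,840,000,000 ÷ 390,000 = 1,640,615.38.

£1,640,615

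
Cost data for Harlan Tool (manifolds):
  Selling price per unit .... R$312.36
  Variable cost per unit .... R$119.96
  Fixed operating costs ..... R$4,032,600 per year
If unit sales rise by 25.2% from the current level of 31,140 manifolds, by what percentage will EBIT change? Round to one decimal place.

+77.1%

Contribution at this volume is 31,140 × R$192.40 = R$5,991,336.00.
Subtracting fixed costs: EBIT = R$5,991,336.00 − R$4,032,600 = R$1,958,736.00.
DOL = contribution ÷ EBIT = R$5,991,336.00 ÷ R$1,958,736.00 = 3.0588.
So EBIT moves 3.0588 × (+25.2%) = +77.1%.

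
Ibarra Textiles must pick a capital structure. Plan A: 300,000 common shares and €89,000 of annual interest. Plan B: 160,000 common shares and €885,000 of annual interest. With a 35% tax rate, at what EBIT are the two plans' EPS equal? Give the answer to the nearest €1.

Set EPS_A = EPS_B: (EBIT − €89,000)(1 − 0.35) ÷ 300,000 = (EBIT − €885,000)(1 − 0.35) ÷ 160,000.
The (1 − t) factor cancels: (EBIT − 89,000) × 160,000 = (EBIT − 885,000) × 300,000.
Solving, EBIT = (885,000·300,000 − 89,000·160,000) / (300,000 − 160,000) = 251,260,000,000 / 140,000 = 1,794,714.29.

€1,794,714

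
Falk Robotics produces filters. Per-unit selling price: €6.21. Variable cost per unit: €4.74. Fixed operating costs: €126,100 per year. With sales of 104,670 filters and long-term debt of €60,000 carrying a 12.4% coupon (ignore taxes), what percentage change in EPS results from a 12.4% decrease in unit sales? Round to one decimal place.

Contribution at this volume is 104,670 × €1.47 = €153,864.90.
EBIT = €153,864.90 − €126,100 = €27,764.90.
Interest = €7,440.00, so EBIT − I = €20,324.90.
DCL = total CM / (EBIT − I) = €153,864.90 / €20,324.90 = 7.5703.
%ΔEPS = DCL × %ΔSales = 7.5703 × -12.4% = -93.9%.

-93.9%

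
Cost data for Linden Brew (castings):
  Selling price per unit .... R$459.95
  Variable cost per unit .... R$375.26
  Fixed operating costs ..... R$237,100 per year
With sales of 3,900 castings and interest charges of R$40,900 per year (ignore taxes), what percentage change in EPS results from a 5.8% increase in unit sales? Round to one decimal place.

+36.6%

At 3,900 units, contribution = 3,900 × R$84.69 = R$330,291.00.
Subtracting fixed costs: EBIT = R$330,291.00 − R$237,100 = R$93,191.00.
Interest = R$40,900.00, so EBIT − I = R$52,291.00.
DCL = total CM / (EBIT − I) = R$330,291.00 / R$52,291.00 = 6.3164.
%ΔEPS = DCL × %ΔSales = 6.3164 × +5.8% = +36.6%.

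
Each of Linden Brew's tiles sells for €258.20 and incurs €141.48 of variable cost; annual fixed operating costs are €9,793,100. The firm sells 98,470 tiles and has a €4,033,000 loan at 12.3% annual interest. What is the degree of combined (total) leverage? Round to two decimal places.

Total contribution margin = 98,470 × €116.72 = €11,493,418.40.
EBIT = €11,493,418.40 − €9,793,100 = €1,700,318.40. Interest = €496,059.00, so EBIT − I = €1,204,259.40.
Degree of total leverage = total CM / (EBIT − interest) = €11,493,418.40 / €1,204,259.40 = 9.5440.

9.54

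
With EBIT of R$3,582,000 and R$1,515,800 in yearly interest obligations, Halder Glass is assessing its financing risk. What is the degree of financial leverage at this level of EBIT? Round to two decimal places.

Interest = R$1,515,800.00.
Degree of financial leverage = EBIT / (EBIT − interest) = R$3,582,000 / R$2,066,200.00 = 1.7336.

1.73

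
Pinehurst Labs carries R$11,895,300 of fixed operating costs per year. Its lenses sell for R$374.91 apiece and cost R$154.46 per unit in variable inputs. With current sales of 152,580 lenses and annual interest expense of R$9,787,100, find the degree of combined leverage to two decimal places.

Total contribution margin = 152,580 × R$220.45 = R$33,636,261.00.
Subtracting fixed costs: EBIT = R$33,636,261.00 − R$11,895,300 = R$21,740,961.00. Interest = R$9,787,100.00.
DOL = R$33,636,261.00 ÷ R$21,740,961.00 = 1.5471; DFL = R$21,740,961.00 ÷ R$11,953,861.00 = 1.8187.
Combined leverage = 1.5471 × 1.8187 = 2.8137.

2.81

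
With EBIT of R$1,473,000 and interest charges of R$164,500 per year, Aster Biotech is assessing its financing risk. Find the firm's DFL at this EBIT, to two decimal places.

Annual interest charges come to R$164,500.00.
Degree of financial leverage = EBIT / (EBIT − interest) = R$1,473,000 / R$1,308,500.00 = 1.1257.

1.13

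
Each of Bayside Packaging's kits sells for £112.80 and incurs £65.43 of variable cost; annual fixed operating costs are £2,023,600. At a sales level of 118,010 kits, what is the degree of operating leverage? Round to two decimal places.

At 118,010 units, contribution = 118,010 × £47.37 = £5,590,133.70.
Subtracting fixed costs: EBIT = £5,590,133.70 − £2,023,600 = £3,566,533.70.
DOL = contribution ÷ EBIT = £5,590,133.70 ÷ £3,566,533.70 = 1.5674.

1.57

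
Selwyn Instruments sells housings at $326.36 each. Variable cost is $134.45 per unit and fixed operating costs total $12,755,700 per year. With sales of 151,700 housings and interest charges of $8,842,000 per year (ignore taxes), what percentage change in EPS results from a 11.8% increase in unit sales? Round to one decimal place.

+45.7%

Contribution at this volume is 151,700 × $191.91 = $29,112,747.00.
EBIT = $29,112,747.00 − $12,755,700 = $16,357,047.00.
Interest = $8,842,000.00, so EBIT − I = $7,515,047.00.
Degree of combined leverage = contribution ÷ (EBIT − I) = $29,112,747.00 ÷ $7,515,047.00 = 3.8739.
EPS therefore changes by 3.8739 × (+11.8%) = +45.7%.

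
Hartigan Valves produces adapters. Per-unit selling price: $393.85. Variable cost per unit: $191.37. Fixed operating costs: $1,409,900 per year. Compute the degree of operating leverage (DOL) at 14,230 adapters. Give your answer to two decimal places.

1.96

At 14,230 units, contribution = 14,230 × $202.48 = $2,881,290.40.
Operating income = contribution − fixed costs = $2,881,290.40 − $1,409,900 = $1,471,390.40.
Degree of operating leverage = $2,881,290.40 / $1,471,390.40 = 1.9582.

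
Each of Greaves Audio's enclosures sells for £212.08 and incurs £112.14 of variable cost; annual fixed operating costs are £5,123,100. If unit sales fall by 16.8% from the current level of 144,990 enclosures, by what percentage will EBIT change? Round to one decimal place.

-26.0%

At 144,990 units, contribution = 144,990 × £99.94 = £14,490,300.60.
EBIT = £14,490,300.60 − £5,123,100 = £9,367,200.60.
So DOL = total CM / EBIT = £14,490,300.60 / £9,367,200.60 = 1.5469.
Operating income changes by 1.5469 × -16.8% = -26.0%.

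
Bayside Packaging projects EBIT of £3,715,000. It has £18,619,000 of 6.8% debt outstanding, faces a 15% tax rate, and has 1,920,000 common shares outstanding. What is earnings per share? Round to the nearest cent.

Pre-tax income = £3,715,000 − £1,266,092.00 = £2,448,908.00.
Net income = £2,448,908.00 × (1 − 0.15) = £2,081,571.80.
Per share: £2,081,571.80 / 1,920,000 shares = £1.08.

£1.08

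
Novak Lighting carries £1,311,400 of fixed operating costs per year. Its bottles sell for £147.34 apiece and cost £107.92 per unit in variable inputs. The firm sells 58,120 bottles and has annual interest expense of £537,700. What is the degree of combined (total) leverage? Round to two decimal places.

5.18

At 58,120 units, contribution = 58,120 × £39.42 = £2,291,090.40.
Subtracting fixed costs: EBIT = £2,291,090.40 − £1,311,400 = £979,690.40. Interest = £537,700.00, so EBIT − I = £441,990.40.
DCL = contribution ÷ (EBIT − I) = £2,291,090.40 ÷ £441,990.40 = 5.1836.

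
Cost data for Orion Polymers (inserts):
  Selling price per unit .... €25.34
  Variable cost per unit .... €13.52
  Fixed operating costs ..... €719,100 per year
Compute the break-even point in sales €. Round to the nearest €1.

Contribution margin per unit = €25.34 − €13.52 = €11.82, a CM ratio of €11.82 ÷ €25.34 = 0.4665.
Break-even revenue = fixed costs × price ÷ CM = €719,100 × €25.34 ÷ €11.82 = €1,541,624.

€1,541,624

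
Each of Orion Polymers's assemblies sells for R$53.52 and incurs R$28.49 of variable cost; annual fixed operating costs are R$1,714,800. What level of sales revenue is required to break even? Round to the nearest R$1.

R$3,666,644

Contribution margin per unit = R$53.52 − R$28.49 = R$25.03, a CM ratio of R$25.03 ÷ R$53.52 = 0.4677.
Break-even sales = FC ÷ CM ratio = R$1,714,800 × R$53.52 / R$25.03 = R$3,666,644.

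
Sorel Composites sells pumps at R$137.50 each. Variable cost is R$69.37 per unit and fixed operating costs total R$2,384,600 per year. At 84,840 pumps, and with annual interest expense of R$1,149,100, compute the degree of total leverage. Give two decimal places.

2.57

At 84,840 units, contribution = 84,840 × R$68.13 = R$5,780,149.20.
Operating income = contribution − fixed costs = R$5,780,149.20 − R$2,384,600 = R$3,395,549.20. Interest = R$1,149,100.00.
DOL = R$5,780,149.20 ÷ R$3,395,549.20 = 1.7023; DFL = R$3,395,549.20 ÷ R$2,246,449.20 = 1.5115.
Combined leverage = 1.7023 × 1.5115 = 2.5730.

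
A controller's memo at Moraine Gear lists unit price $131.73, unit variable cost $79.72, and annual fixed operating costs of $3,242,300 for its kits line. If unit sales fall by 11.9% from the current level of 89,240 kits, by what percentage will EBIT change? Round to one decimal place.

At 89,240 units, contribution = 89,240 × $52.01 = $4,641,372.40.
EBIT = $4,641,372.40 − $3,242,300 = $1,399,072.40.
So DOL = total CM / EBIT = $4,641,372.40 / $1,399,072.40 = 3.3175.
Operating income changes by 3.3175 × -11.9% = -39.5%.

-39.5%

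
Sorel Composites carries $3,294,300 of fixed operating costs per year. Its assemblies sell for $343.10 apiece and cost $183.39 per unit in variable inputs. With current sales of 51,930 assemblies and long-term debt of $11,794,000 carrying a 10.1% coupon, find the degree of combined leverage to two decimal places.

2.18

At 51,930 units, contribution = 51,930 × $159.71 = $8,293,740.30.
Operating income = contribution − fixed costs = $8,293,740.30 − $3,294,300 = $4,999,440.30. Interest = $1,191,194.00, so EBIT − I = $3,808,246.30.
Degree of total leverage = total CM / (EBIT − interest) = $8,293,740.30 / $3,808,246.30 = 2.1778.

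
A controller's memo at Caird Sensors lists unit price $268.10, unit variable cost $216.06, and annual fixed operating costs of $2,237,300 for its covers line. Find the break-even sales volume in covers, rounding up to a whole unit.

Contribution margin per unit = $268.10 − $216.06 = $52.04.
Units to break even: $2,237,300 ÷ $52.04 = 42,991.93, rounded up to 42,992.

42,992 covers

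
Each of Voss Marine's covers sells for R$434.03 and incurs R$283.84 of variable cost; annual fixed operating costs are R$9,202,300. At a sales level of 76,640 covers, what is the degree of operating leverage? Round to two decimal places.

At 76,640 units, contribution = 76,640 × R$150.19 = R$11,510,561.60.
EBIT = R$11,510,561.60 − R$9,202,300 = R$2,308,261.60.
DOL = contribution ÷ EBIT = R$11,510,561.60 ÷ R$2,308,261.60 = 4.9867.

4.99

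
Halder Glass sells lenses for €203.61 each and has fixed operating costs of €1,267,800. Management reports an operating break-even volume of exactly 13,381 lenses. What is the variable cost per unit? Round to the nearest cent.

€108.86

At break-even, FC = Q × (P − VC), so P − VC = €1,267,800 ÷ 13,381 = €94.7463.
Variable cost per unit = €203.61 − €94.7463 = €108.86.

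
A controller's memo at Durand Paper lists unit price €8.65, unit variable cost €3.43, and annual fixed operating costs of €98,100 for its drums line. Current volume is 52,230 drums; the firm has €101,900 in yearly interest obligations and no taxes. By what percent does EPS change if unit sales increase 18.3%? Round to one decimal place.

+68.7%

Contribution at this volume is 52,230 × €5.22 = €272,640.60.
EBIT = €272,640.60 − €98,100 = €174,540.60.
Interest = €101,900.00, so EBIT − I = €72,640.60.
DCL = total CM / (EBIT − I) = €272,640.60 / €72,640.60 = 3.7533.
EPS therefore changes by 3.7533 × (+18.3%) = +68.7%.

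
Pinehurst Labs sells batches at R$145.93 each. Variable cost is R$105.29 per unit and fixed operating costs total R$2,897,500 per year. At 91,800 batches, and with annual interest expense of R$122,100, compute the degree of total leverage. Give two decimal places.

5.25

At 91,800 units, contribution = 91,800 × R$40.64 = R$3,730,752.00.
EBIT = R$3,730,752.00 − R$2,897,500 = R$833,252.00. Interest = R$122,100.00, so EBIT − I = R$711,152.00.
Degree of total leverage = total CM / (EBIT − interest) = R$3,730,752.00 / R$711,152.00 = 5.2461.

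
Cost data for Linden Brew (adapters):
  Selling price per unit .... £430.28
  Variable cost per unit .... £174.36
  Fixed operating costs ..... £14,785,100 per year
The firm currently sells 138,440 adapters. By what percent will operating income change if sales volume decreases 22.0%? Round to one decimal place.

-37.8%

Contribution at this volume is 138,440 × £255.92 = £35,429,564.80.
EBIT = £35,429,564.80 − £14,785,100 = £20,644,464.80.
So DOL = total CM / EBIT = £35,429,564.80 / £20,644,464.80 = 1.7162.
So EBIT moves 1.7162 × (-22.0%) = -37.8%.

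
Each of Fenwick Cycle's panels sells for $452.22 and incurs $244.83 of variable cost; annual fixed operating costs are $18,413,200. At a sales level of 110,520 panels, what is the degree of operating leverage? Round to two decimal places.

5.08

Total contribution margin = 110,520 × $207.39 = $22,920,742.80.
Operating income = contribution − fixed costs = $22,920,742.80 − $18,413,200 = $4,507,542.80.
Degree of operating leverage = $22,920,742.80 / $4,507,542.80 = 5.0850.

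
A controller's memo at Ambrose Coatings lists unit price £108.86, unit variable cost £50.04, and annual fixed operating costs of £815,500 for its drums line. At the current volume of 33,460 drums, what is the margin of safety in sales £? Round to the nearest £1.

Each unit contributes £108.86 − £50.04 = £58.82. Break-even units = £815,500 ÷ £58.82 = 13,864.33; break-even revenue = 13,864.33 × £108.86 = £1,509,271.17.
Actual sales revenue = 33,460 × £108.86 = £3,642,455.60.
Margin of safety = £3,642,455.60 − £1,509,271.17 = £2,133,184.

£2,133,184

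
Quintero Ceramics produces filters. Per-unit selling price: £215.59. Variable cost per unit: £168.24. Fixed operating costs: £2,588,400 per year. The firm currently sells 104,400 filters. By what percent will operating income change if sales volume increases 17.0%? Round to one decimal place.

+35.7%

At 104,400 units, contribution = 104,400 × £47.35 = £4,943,340.00.
Operating income = contribution − fixed costs = £4,943,340.00 − £2,588,400 = £2,354,940.00.
Degree of operating leverage = £4,943,340.00 / £2,354,940.00 = 2.0991.
Operating income changes by 2.0991 × +17.0% = +35.7%.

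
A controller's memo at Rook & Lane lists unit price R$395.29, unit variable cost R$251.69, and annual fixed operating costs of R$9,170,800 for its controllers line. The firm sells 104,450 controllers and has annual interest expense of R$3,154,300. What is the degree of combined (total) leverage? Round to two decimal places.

Total contribution margin = 104,450 × R$143.60 = R$14,999,020.00.
EBIT = R$14,999,020.00 − R$9,170,800 = R$5,828,220.00. Interest = R$3,154,300.00.
DOL = R$14,999,020.00 ÷ R$5,828,220.00 = 2.5735; DFL = R$5,828,220.00 ÷ R$2,673,920.00 = 2.1797.
Combined leverage = 2.5735 × 2.1797 = 5.6095.

5.61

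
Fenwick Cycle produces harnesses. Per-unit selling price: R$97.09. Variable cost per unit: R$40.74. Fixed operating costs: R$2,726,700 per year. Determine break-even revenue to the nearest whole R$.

Contribution margin per unit = R$97.09 − R$40.74 = R$56.35, a CM ratio of R$56.35 ÷ R$97.09 = 0.5804.
Break-even revenue = fixed costs × price ÷ CM = R$2,726,700 × R$97.09 ÷ R$56.35 = R$4,698,053.

R$4,698,053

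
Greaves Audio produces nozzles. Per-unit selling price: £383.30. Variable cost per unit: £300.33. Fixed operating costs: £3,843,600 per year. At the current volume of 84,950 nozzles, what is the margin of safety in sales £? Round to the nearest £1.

Unit CM = price − variable cost = £383.30 − £300.33 = £82.97. Break-even units = £3,843,600 ÷ £82.97 = 46,325.18; break-even revenue = 46,325.18 × £383.30 = £17,756,440.64.
Current sales = 84,950 × £383.30 = £32,561,335.00.
Margin of safety = £32,561,335.00 − £17,756,440.64 = £14,804,894.

£14,804,894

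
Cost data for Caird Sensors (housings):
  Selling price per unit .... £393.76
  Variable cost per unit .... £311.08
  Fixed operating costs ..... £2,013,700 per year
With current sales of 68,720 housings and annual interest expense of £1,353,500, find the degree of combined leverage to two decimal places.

At 68,720 units, contribution = 68,720 × £82.68 = £5,681,769.60.
Subtracting fixed costs: EBIT = £5,681,769.60 − £2,013,700 = £3,668,069.60. Interest = £1,353,500.00, so EBIT − I = £2,314,569.60.
DCL = contribution ÷ (EBIT − I) = £5,681,769.60 ÷ £2,314,569.60 = 2.4548.

2.45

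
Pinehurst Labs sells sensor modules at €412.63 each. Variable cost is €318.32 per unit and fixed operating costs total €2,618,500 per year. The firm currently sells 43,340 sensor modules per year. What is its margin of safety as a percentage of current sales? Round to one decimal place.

Each unit contributes €412.63 − €318.32 = €94.31. Break-even units = €2,618,500 ÷ €94.31 = 27,764.82; break-even revenue = 27,764.82 × €412.63 = €11,456,596.91.
Current sales = 43,340 × €412.63 = €17,883,384.20.
Margin of safety = (€17,883,384.20 − €11,456,596.91) ÷ €17,883,384.20 = 35.9%.

35.9%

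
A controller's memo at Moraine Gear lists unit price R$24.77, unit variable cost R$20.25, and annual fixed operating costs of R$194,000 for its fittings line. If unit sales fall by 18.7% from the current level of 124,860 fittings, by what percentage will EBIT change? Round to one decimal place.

At 124,860 units, contribution = 124,860 × R$4.52 = R$564,367.20.
Operating income = contribution − fixed costs = R$564,367.20 − R$194,000 = R$370,367.20.
Degree of operating leverage = R$564,367.20 / R$370,367.20 = 1.5238.
Operating income changes by 1.5238 × -18.7% = -28.5%.

-28.5%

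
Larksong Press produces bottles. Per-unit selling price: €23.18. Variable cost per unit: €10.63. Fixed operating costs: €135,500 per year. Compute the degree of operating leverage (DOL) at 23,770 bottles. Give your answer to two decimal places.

Contribution at this volume is 23,770 × €12.55 = €298,313.50.
EBIT = €298,313.50 − €135,500 = €162,813.50.
So DOL = total CM / EBIT = €298,313.50 / €162,813.50 = 1.8322.

1.83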